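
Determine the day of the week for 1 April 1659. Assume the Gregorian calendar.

Doomsday rule: the anchor day for the 1600s is Tuesday. For year 59: 59÷12 = 4 r 11, and 11÷4 = 2, so 4+11+2 = 17.
Tuesday + 17 ≡ Friday — that's 1659's doomsday.
In April the doomsday date is Apr 4.
Apr 1 is 3 days before Apr 4; 3 mod 7 = 3, so Friday − 3 = Tuesday.

Tuesday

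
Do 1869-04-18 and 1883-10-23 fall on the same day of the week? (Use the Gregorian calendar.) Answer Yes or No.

From Apr 18, 1869 to Oct 23, 1883 is 5301 days.
5301 mod 7 = 2, so they are different weekdays.
(Apr 18, 1869 is a Sunday; Oct 23, 1883 is a Tuesday.)

No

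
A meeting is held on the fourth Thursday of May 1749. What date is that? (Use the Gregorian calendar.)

May 1, 1749 is a Thursday.
The first Thursday is therefore May 1 (same day).
The fourth Thursday is 1 + 3×7 = May 22.

May 22, 1749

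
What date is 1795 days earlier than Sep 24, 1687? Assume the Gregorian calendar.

−365 (one year) → Sep 24, 1686 (1430 left).
−365 (one year) → Sep 24, 1685 (1065 left).
−365 (one year) → Sep 24, 1684 (700 left).
−366 (one year; includes Feb 29, 1684) → Sep 24, 1683 (334 left).
−24 → Aug 31, 1683 (end of Aug, 31 days; 310 left).
−31 → Jul 31, 1683 (end of Jul, 31 days; 279 left).
−31 → Jun 30, 1683 (end of Jun, 30 days; 248 left).
−30 → May 31, 1683 (end of May, 31 days; 218 left).
−31 → Apr 30, 1683 (end of Apr, 30 days; 187 left).
−30 → Mar 31, 1683 (end of Mar, 31 days; 157 left).
−31 → Feb 28, 1683 (end of Feb, 28 days; 126 left).
−28 → Jan 31, 1683 (end of Jan, 31 days; 98 left).
−31 → Dec 31, 1682 (end of Dec, 31 days; 67 left).
−31 → Nov 30, 1682 (end of Nov, 30 days; 36 left).
−30 → Oct 31, 1682 (end of Oct, 31 days; 6 left).
−6 → Oct 25, 1682.

October 25, 1682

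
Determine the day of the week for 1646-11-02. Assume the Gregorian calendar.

Friday

Doomsday rule: the anchor day for the 1600s is Tuesday. For year 46: 46÷12 = 3 r 10, and 10÷4 = 2, so 3+10+2 = 15.
Tuesday + 15 ≡ Wednesday — that's 1646's doomsday.
In November the doomsday date is Nov 7.
Nov 2 is 5 days before Nov 7; 5 mod 7 = 5, so Wednesday − 5 = Friday.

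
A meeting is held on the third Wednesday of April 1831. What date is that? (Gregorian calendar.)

April 1, 1831 is a Friday.
The first Wednesday is therefore April 6 (5 days later).
The third Wednesday is 6 + 2×7 = April 20.

April 20, 1831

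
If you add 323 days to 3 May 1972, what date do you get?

May has 31 days: +29 → Jun 1, 1972 (294 left).
Jun has 30 days: +30 → Jul 1, 1972 (264 left).
Jul has 31 days: +31 → Aug 1, 1972 (233 left).
Aug has 31 days: +31 → Sep 1, 1972 (202 left).
Sep has 30 days: +30 → Oct 1, 1972 (172 left).
Oct has 31 days: +31 → Nov 1, 1972 (141 left).
Nov has 30 days: +30 → Dec 1, 1972 (111 left).
Dec has 31 days: +31 → Jan 1, 1973 (80 left).
Jan has 31 days: +31 → Feb 1, 1973 (49 left).
Feb has 28 days: +28 → Mar 1, 1973 (21 left).
+21 → Mar 22, 1973.

March 22, 1973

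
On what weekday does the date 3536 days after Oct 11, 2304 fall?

Wednesday

Oct 11, 2304 is a Tuesday.
3536 mod 7 = 1, so 3536 days after a Tuesday is Tuesday + 1 = Wednesday.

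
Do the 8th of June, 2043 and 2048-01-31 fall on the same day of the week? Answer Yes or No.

No

From Jun 8, 2043 to Jan 31, 2048 is 1698 days.
1698 mod 7 = 4, so they are different weekdays.
(Jun 8, 2043 is a Monday; Jan 31, 2048 is a Friday.)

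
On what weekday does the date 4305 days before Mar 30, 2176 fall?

Saturday

Mar 30, 2176 is a Saturday.
4305 mod 7 = 0, so 4305 days before a Saturday is Saturday − 0 = Saturday.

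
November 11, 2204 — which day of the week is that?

Sunday

Doomsday rule: the anchor day for the 2200s is Friday. For year 04: 4÷12 = 0 r 4, and 4÷4 = 1, so 0+4+1 = 5.
Friday + 5 ≡ Wednesday — that's 2204's doomsday.
In November the doomsday date is Nov 7.
Nov 11 is 4 days after Nov 7; 4 mod 7 = 4, so Wednesday + 4 = Sunday.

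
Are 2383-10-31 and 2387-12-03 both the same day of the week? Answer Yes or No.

From Oct 31, 2383 to Dec 3, 2387 is 1494 days.
1494 mod 7 = 3, so they are different weekdays.
(Oct 31, 2383 is a Monday; Dec 3, 2387 is a Thursday.)

No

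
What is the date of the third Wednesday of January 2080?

January 17, 2080

January 1, 2080 is a Monday.
The first Wednesday is therefore January 3 (2 days later).
The third Wednesday is 3 + 2×7 = January 17.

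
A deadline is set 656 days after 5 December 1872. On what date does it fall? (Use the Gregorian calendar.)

September 22, 1874

+365 (one year) → Dec 5, 1873 (291 left).
Dec has 31 days: +27 → Jan 1, 1874 (264 left).
Jan has 31 days: +31 → Feb 1, 1874 (233 left).
Feb has 28 days: +28 → Mar 1, 1874 (205 left).
Mar has 31 days: +31 → Apr 1, 1874 (174 left).
Apr has 30 days: +30 → May 1, 1874 (144 left).
May has 31 days: +31 → Jun 1, 1874 (113 left).
Jun has 30 days: +30 → Jul 1, 1874 (83 left).
Jul has 31 days: +31 → Aug 1, 1874 (52 left).
Aug has 31 days: +31 → Sep 1, 1874 (21 left).
+21 → Sep 22, 1874.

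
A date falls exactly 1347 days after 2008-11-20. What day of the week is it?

Sunday

First find the weekday of Nov 20, 2008. Doomsday rule: the anchor day for the 2000s is Tuesday. For year 08: 8÷12 = 0 r 8, and 8÷4 = 2, so 0+8+2 = 10.
Tuesday + 10 ≡ Friday — that's 2008's doomsday.
In November the doomsday date is Nov 7.
Nov 20 is 13 days after Nov 7; 13 mod 7 = 6, so Friday + 6 = Thursday.
1347 mod 7 = 3, so 1347 days after a Thursday is Thursday + 3 = Sunday.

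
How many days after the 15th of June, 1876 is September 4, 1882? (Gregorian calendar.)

Jun 15, 1876 → Jun 15, 1877: 365 days.
Jun 15, 1877 → Jun 15, 1878: 365 days.
Jun 15, 1878 → Jun 15, 1879: 365 days.
Jun 15, 1879 → Jun 15, 1880: 366 days (Feb 29, 1880 is in that span).
Jun 15, 1880 → Jun 15, 1881: 365 days.
Jun 15, 1881 → Jun 15, 1882: 365 days.
Jun 15, 1882 → Jul 15, 1882: 30 days (June has 30).
Jul 15, 1882 → Aug 15, 1882: 31 days (July has 31).
Aug 15, 1882 → Sep 4, 1882: 20 days.
Total: 2272 days.

2272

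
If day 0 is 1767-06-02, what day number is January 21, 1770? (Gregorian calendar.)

964

Jun 2, 1767 → Jun 2, 1768: 366 days (Feb 29, 1768 is in that span).
Jun 2, 1768 → Jun 2, 1769: 365 days.
Jun 2, 1769 → Jul 2, 1769: 30 days (June has 30).
Jul 2, 1769 → Aug 2, 1769: 31 days (July has 31).
Aug 2, 1769 → Sep 2, 1769: 31 days (August has 31).
Sep 2, 1769 → Oct 2, 1769: 30 days (September has 30).
Oct 2, 1769 → Nov 2, 1769: 31 days (October has 31).
Nov 2, 1769 → Dec 2, 1769: 30 days (November has 30).
Dec 2, 1769 → Jan 2, 1770: 31 days (December has 31).
Jan 2, 1770 → Jan 21, 1770: 19 days.
Total: 964 days.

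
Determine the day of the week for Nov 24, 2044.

Thursday

Doomsday rule: the anchor day for the 2000s is Tuesday. For year 44: 44÷12 = 3 r 8, and 8÷4 = 2, so 3+8+2 = 13.
Tuesday + 13 ≡ Monday — that's 2044's doomsday.
In November the doomsday date is Nov 7.
Nov 24 is 17 days after Nov 7; 17 mod 7 = 3, so Monday + 3 = Thursday.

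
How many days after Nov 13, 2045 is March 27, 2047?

Nov 13, 2045 → Nov 13, 2046: 365 days.
Nov 13, 2046 → Dec 13, 2046: 30 days (November has 30).
Dec 13, 2046 → Jan 13, 2047: 31 days (December has 31).
Jan 13, 2047 → Feb 13, 2047: 31 days (January has 31).
Feb 13, 2047 → Mar 13, 2047: 28 days (February has 28).
Mar 13, 2047 → Mar 27, 2047: 14 days.
Total: 499 days.

499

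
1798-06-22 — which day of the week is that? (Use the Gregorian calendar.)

Doomsday rule: the anchor day for the 1700s is Sunday. For year 98: 98÷12 = 8 r 2, and 2÷4 = 0, so 8+2+0 = 10.
Sunday + 10 ≡ Wednesday — that's 1798's doomsday.
In June the doomsday date is Jun 6.
Jun 22 is 16 days after Jun 6; 16 mod 7 = 2, so Wednesday + 2 = Friday.

Friday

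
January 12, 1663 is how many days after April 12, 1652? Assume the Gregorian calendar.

Apr 12, 1652 → Apr 12, 1653: 365 days.
Apr 12, 1653 → Apr 12, 1654: 365 days.
Apr 12, 1654 → Apr 12, 1655: 365 days.
Apr 12, 1655 → Apr 12, 1656: 366 days (Feb 29, 1656 is in that span).
Apr 12, 1656 → Apr 12, 1657: 365 days.
Apr 12, 1657 → Apr 12, 1658: 365 days.
Apr 12, 1658 → Apr 12, 1659: 365 days.
Apr 12, 1659 → Apr 12, 1660: 366 days (Feb 29, 1660 is in that span).
Apr 12, 1660 → Apr 12, 1661: 365 days.
Apr 12, 1661 → Apr 12, 1662: 365 days.
Apr 12, 1662 → May 12, 1662: 30 days (April has 30).
May 12, 1662 → Jun 12, 1662: 31 days (May has 31).
Jun 12, 1662 → Jul 12, 1662: 30 days (June has 30).
Jul 12, 1662 → Aug 12, 1662: 31 days (July has 31).
Aug 12, 1662 → Sep 12, 1662: 31 days (August has 31).
Sep 12, 1662 → Oct 12, 1662: 30 days (September has 30).
Oct 12, 1662 → Nov 12, 1662: 31 days (October has 31).
Nov 12, 1662 → Dec 12, 1662: 30 days (November has 30).
Dec 12, 1662 → Jan 12, 1663: 31 days.
Total: 3927 days.

3927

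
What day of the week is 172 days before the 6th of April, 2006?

Sunday

Apr 6, 2006 is a Thursday.
172 mod 7 = 4, so 172 days before a Thursday is Thursday − 4 = Sunday.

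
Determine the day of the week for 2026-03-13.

January 1, 2026 is a Thursday.
Jan 1, 2026 → Feb 1, 2026: 31 days (January has 31).
Feb 1, 2026 → Mar 1, 2026: 28 days (February has 28).
Mar 1, 2026 → Mar 13, 2026: 12 days.
Total: 71 days.
71 mod 7 = 1, so Thursday + 1 = Friday.

Friday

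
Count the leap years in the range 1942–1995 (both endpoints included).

13

Multiples of 4 in [1942,1995]: 13.
Of those, multiples of 100: 0 (not leap unless ÷400).
Multiples of 400: 0.
Leap years = 13 − 0 + 0 = 13.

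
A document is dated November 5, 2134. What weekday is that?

Friday

Doomsday rule: the anchor day for the 2100s is Sunday. For year 34: 34÷12 = 2 r 10, and 10÷4 = 2, so 2+10+2 = 14.
Sunday + 14 ≡ Sunday — that's 2134's doomsday.
In November the doomsday date is Nov 7.
Nov 5 is 2 days before Nov 7; 2 mod 7 = 2, so Sunday − 2 = Friday.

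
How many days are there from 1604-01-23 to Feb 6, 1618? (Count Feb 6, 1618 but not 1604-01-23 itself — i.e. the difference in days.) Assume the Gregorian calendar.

5128

Jan 23, 1604 → Jan 23, 1605: 366 days (Feb 29, 1604 is in that span).
Jan 23, 1605 → Jan 23, 1606: 365 days.
Jan 23, 1606 → Jan 23, 1607: 365 days.
Jan 23, 1607 → Jan 23, 1608: 365 days.
Jan 23, 1608 → Jan 23, 1609: 366 days (Feb 29, 1608 is in that span).
Jan 23, 1609 → Jan 23, 1610: 365 days.
Jan 23, 1610 → Jan 23, 1611: 365 days.
Jan 23, 1611 → Jan 23, 1612: 365 days.
Jan 23, 1612 → Jan 23, 1613: 366 days (Feb 29, 1612 is in that span).
Jan 23, 1613 → Jan 23, 1614: 365 days.
Jan 23, 1614 → Jan 23, 1615: 365 days.
Jan 23, 1615 → Jan 23, 1616: 365 days.
Jan 23, 1616 → Jan 23, 1617: 366 days (Feb 29, 1616 is in that span).
Jan 23, 1617 → Feb 23, 1617: 31 days (January has 31).
Feb 23, 1617 → Mar 23, 1617: 28 days (February has 28).
Mar 23, 1617 → Apr 23, 1617: 31 days (March has 31).
Apr 23, 1617 → May 23, 1617: 30 days (April has 30).
May 23, 1617 → Jun 23, 1617: 31 days (May has 31).
Jun 23, 1617 → Jul 23, 1617: 30 days (June has 30).
Jul 23, 1617 → Aug 23, 1617: 31 days (July has 31).
Aug 23, 1617 → Sep 23, 1617: 31 days (August has 31).
Sep 23, 1617 → Oct 23, 1617: 30 days (September has 30).
Oct 23, 1617 → Nov 23, 1617: 31 days (October has 31).
Nov 23, 1617 → Dec 23, 1617: 30 days (November has 30).
Dec 23, 1617 → Jan 23, 1618: 31 days (December has 31).
Jan 23, 1618 → Feb 6, 1618: 14 days.
Total: 5128 days.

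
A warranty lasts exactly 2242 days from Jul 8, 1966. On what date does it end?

+365 (one year) → Jul 8, 1967 (1877 left).
+366 (one year; includes Feb 29, 1968) → Jul 8, 1968 (1511 left).
+365 (one year) → Jul 8, 1969 (1146 left).
+365 (one year) → Jul 8, 1970 (781 left).
+365 (one year) → Jul 8, 1971 (416 left).
+366 (one year; includes Feb 29, 1972) → Jul 8, 1972 (50 left).
Jul has 31 days: +24 → Aug 1, 1972 (26 left).
+26 → Aug 27, 1972.

August 27, 1972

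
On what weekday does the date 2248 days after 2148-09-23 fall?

First find the weekday of Sep 23, 2148. Doomsday rule: the anchor day for the 2100s is Sunday. For year 48: 48÷12 = 4 r 0, and 0÷4 = 0, so 4+0+0 = 4.
Sunday + 4 ≡ Thursday — that's 2148's doomsday.
In September the doomsday date is Sep 5.
Sep 23 is 18 days after Sep 5; 18 mod 7 = 4, so Thursday + 4 = Monday.
2248 mod 7 = 1, so 2248 days after a Monday is Monday + 1 = Tuesday.

Tuesday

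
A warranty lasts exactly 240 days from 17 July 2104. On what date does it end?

Jul has 31 days: +15 → Aug 1, 2104 (225 left).
Aug has 31 days: +31 → Sep 1, 2104 (194 left).
Sep has 30 days: +30 → Oct 1, 2104 (164 left).
Oct has 31 days: +31 → Nov 1, 2104 (133 left).
Nov has 30 days: +30 → Dec 1, 2104 (103 left).
Dec has 31 days: +31 → Jan 1, 2105 (72 left).
Jan has 31 days: +31 → Feb 1, 2105 (41 left).
Feb has 28 days: +28 → Mar 1, 2105 (13 left).
+13 → Mar 14, 2105.

March 14, 2105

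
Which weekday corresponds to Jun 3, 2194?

Doomsday rule: the anchor day for the 2100s is Sunday. For year 94: 94÷12 = 7 r 10, and 10÷4 = 2, so 7+10+2 = 19.
Sunday + 19 ≡ Friday — that's 2194's doomsday.
In June the doomsday date is Jun 6.
Jun 3 is 3 days before Jun 6; 3 mod 7 = 3, so Friday − 3 = Tuesday.

Tuesday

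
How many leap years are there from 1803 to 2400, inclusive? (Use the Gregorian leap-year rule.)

146

Multiples of 4 in [1803,2400]: 150.
Of those, multiples of 100: 6 (not leap unless ÷400).
Multiples of 400: 2.
Leap years = 150 − 6 + 2 = 146.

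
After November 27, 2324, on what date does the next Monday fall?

Nov 27, 2324 is a Thursday.
From Thursday to the next Monday is 4 days.
Nov 27, 2324 + 4 = Dec 1, 2324.

December 1, 2324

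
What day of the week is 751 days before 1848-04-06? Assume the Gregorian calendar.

Apr 6, 1848 is a Thursday.
751 mod 7 = 2, so 751 days before a Thursday is Thursday − 2 = Tuesday.

Tuesday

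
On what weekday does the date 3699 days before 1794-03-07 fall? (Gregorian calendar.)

Tuesday

First find the weekday of Mar 7, 1794. Doomsday rule: the anchor day for the 1700s is Sunday. For year 94: 94÷12 = 7 r 10, and 10÷4 = 2, so 7+10+2 = 19.
Sunday + 19 ≡ Friday — that's 1794's doomsday.
In March the doomsday date is Mar 14.
Mar 7 is 7 days before Mar 14; 7 mod 7 = 0, so Friday − 0 = Friday.
3699 mod 7 = 3, so 3699 days before a Friday is Friday − 3 = Tuesday.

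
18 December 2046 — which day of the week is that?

January 1, 2046 is a Monday.
Jan 1, 2046 → Feb 1, 2046: 31 days (January has 31).
Feb 1, 2046 → Mar 1, 2046: 28 days (February has 28).
Mar 1, 2046 → Apr 1, 2046: 31 days (March has 31).
Apr 1, 2046 → May 1, 2046: 30 days (April has 30).
May 1, 2046 → Jun 1, 2046: 31 days (May has 31).
Jun 1, 2046 → Jul 1, 2046: 30 days (June has 30).
Jul 1, 2046 → Aug 1, 2046: 31 days (July has 31).
Aug 1, 2046 → Sep 1, 2046: 31 days (August has 31).
Sep 1, 2046 → Oct 1, 2046: 30 days (September has 30).
Oct 1, 2046 → Nov 1, 2046: 31 days (October has 31).
Nov 1, 2046 → Dec 1, 2046: 30 days (November has 30).
Dec 1, 2046 → Dec 18, 2046: 17 days.
Total: 351 days.
351 mod 7 = 1, so Monday + 1 = Tuesday.

Tuesday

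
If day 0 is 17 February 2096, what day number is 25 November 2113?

Feb 17, 2096 → Feb 17, 2097: 366 days (Feb 29, 2096 is in that span).
Feb 17, 2097 → Feb 17, 2098: 365 days.
Feb 17, 2098 → Feb 17, 2099: 365 days.
Feb 17, 2099 → Feb 17, 2100: 365 days.
Feb 17, 2100 → Feb 17, 2101: 365 days.
Feb 17, 2101 → Feb 17, 2102: 365 days.
Feb 17, 2102 → Feb 17, 2103: 365 days.
Feb 17, 2103 → Feb 17, 2104: 365 days.
Feb 17, 2104 → Feb 17, 2105: 366 days (Feb 29, 2104 is in that span).
Feb 17, 2105 → Feb 17, 2106: 365 days.
Feb 17, 2106 → Feb 17, 2107: 365 days.
Feb 17, 2107 → Feb 17, 2108: 365 days.
Feb 17, 2108 → Feb 17, 2109: 366 days (Feb 29, 2108 is in that span).
Feb 17, 2109 → Feb 17, 2110: 365 days.
Feb 17, 2110 → Feb 17, 2111: 365 days.
Feb 17, 2111 → Feb 17, 2112: 365 days.
Feb 17, 2112 → Feb 17, 2113: 366 days (Feb 29, 2112 is in that span).
Feb 17, 2113 → Mar 17, 2113: 28 days (February has 28).
Mar 17, 2113 → Apr 17, 2113: 31 days (March has 31).
Apr 17, 2113 → May 17, 2113: 30 days (April has 30).
May 17, 2113 → Jun 17, 2113: 31 days (May has 31).
Jun 17, 2113 → Jul 17, 2113: 30 days (June has 30).
Jul 17, 2113 → Aug 17, 2113: 31 days (July has 31).
Aug 17, 2113 → Sep 17, 2113: 31 days (August has 31).
Sep 17, 2113 → Oct 17, 2113: 30 days (September has 30).
Oct 17, 2113 → Nov 17, 2113: 31 days (October has 31).
Nov 17, 2113 → Nov 25, 2113: 8 days.
Total: 6490 days.

6490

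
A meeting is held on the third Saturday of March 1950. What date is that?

March 1, 1950 is a Wednesday.
The first Saturday is therefore March 4 (3 days later).
The third Saturday is 4 + 2×7 = March 18.

March 18, 1950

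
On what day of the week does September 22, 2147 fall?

Friday

Doomsday rule: the anchor day for the 2100s is Sunday. For year 47: 47÷12 = 3 r 11, and 11÷4 = 2, so 3+11+2 = 16.
Sunday + 16 ≡ Tuesday — that's 2147's doomsday.
In September the doomsday date is Sep 5.
Sep 22 is 17 days after Sep 5; 17 mod 7 = 3, so Tuesday + 3 = Friday.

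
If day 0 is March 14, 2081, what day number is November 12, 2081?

Mar 14, 2081 → Apr 14, 2081: 31 days (March has 31).
Apr 14, 2081 → May 14, 2081: 30 days (April has 30).
May 14, 2081 → Jun 14, 2081: 31 days (May has 31).
Jun 14, 2081 → Jul 14, 2081: 30 days (June has 30).
Jul 14, 2081 → Aug 14, 2081: 31 days (July has 31).
Aug 14, 2081 → Sep 14, 2081: 31 days (August has 31).
Sep 14, 2081 → Oct 14, 2081: 30 days (September has 30).
Oct 14, 2081 → Nov 12, 2081: 29 days.
Total: 243 days.

243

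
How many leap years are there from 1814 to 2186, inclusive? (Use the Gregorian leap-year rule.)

Multiples of 4 in [1814,2186]: 93.
Of those, multiples of 100: 3 (not leap unless ÷400).
Multiples of 400: 1.
Leap years = 93 − 3 + 1 = 91.

91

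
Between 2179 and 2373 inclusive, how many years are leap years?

Multiples of 4 in [2179,2373]: 49.
Of those, multiples of 100: 2 (not leap unless ÷400).
Multiples of 400: 0.
Leap years = 49 − 2 + 0 = 47.

47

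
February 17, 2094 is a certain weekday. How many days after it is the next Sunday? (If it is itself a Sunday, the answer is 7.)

4

Feb 17, 2094 is a Wednesday.
From Wednesday to the next Sunday is 4 days.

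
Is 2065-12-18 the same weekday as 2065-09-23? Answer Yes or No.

No

From Sep 23, 2065 to Dec 18, 2065 is 86 days.
86 mod 7 = 2, so they are different weekdays.
(Sep 23, 2065 is a Wednesday; Dec 18, 2065 is a Friday.)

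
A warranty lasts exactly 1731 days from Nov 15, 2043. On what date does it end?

+366 (one year; includes Feb 29, 2044) → Nov 15, 2044 (1365 left).
+365 (one year) → Nov 15, 2045 (1000 left).
+365 (one year) → Nov 15, 2046 (635 left).
+365 (one year) → Nov 15, 2047 (270 left).
Nov has 30 days: +16 → Dec 1, 2047 (254 left).
Dec has 31 days: +31 → Jan 1, 2048 (223 left).
Jan has 31 days: +31 → Feb 1, 2048 (192 left).
Feb has 29 days: +29 → Mar 1, 2048 (163 left).
Mar has 31 days: +31 → Apr 1, 2048 (132 left).
Apr has 30 days: +30 → May 1, 2048 (102 left).
May has 31 days: +31 → Jun 1, 2048 (71 left).
Jun has 30 days: +30 → Jul 1, 2048 (41 left).
Jul has 31 days: +31 → Aug 1, 2048 (10 left).
+10 → Aug 11, 2048.

August 11, 2048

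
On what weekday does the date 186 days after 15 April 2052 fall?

Friday

First find the weekday of Apr 15, 2052. Doomsday rule: the anchor day for the 2000s is Tuesday. For year 52: 52÷12 = 4 r 4, and 4÷4 = 1, so 4+4+1 = 9.
Tuesday + 9 ≡ Thursday — that's 2052's doomsday.
In April the doomsday date is Apr 4.
Apr 15 is 11 days after Apr 4; 11 mod 7 = 4, so Thursday + 4 = Monday.
186 mod 7 = 4, so 186 days after a Monday is Monday + 4 = Friday.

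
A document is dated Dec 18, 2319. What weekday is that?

Doomsday rule: the anchor day for the 2300s is Wednesday. For year 19: 19÷12 = 1 r 7, and 7÷4 = 1, so 1+7+1 = 9.
Wednesday + 9 ≡ Friday — that's 2319's doomsday.
In December the doomsday date is Dec 12.
Dec 18 is 6 days after Dec 12; 6 mod 7 = 6, so Friday + 6 = Thursday.

Thursday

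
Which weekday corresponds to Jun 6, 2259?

Doomsday rule: the anchor day for the 2200s is Friday. For year 59: 59÷12 = 4 r 11, and 11÷4 = 2, so 4+11+2 = 17.
Friday + 17 ≡ Monday — that's 2259's doomsday.
In June the doomsday date is Jun 6.
Jun 6 is the doomsday itself: Monday.

Monday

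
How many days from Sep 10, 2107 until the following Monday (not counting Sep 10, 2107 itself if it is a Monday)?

Sep 10, 2107 is a Saturday.
From Saturday to the next Monday is 2 days.

2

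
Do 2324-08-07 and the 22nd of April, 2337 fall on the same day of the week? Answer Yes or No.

Yes

From Aug 7, 2324 to Apr 22, 2337 is 4641 days.
4641 mod 7 = 0, so they are the same weekday.
(Aug 7, 2324 is a Thursday; Apr 22, 2337 is a Thursday.)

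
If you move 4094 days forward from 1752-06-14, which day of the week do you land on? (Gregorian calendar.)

Jun 14, 1752 is a Wednesday.
4094 mod 7 = 6, so 4094 days after a Wednesday is Wednesday + 6 = Tuesday.

Tuesday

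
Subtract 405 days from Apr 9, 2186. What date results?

February 28, 2185

−365 (one year) → Apr 9, 2185 (40 left).
−9 → Mar 31, 2185 (end of Mar, 31 days; 31 left).
−31 → Feb 28, 2185 (end of Feb, 28 days; 0 left).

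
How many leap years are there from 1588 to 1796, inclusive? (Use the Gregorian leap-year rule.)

Multiples of 4 in [1588,1796]: 53.
Of those, multiples of 100: 2 (not leap unless ÷400).
Multiples of 400: 1.
Leap years = 53 − 2 + 1 = 52.

52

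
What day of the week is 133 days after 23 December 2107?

Friday

First find the weekday of Dec 23, 2107. Doomsday rule: the anchor day for the 2100s is Sunday. For year 07: 7÷12 = 0 r 7, and 7÷4 = 1, so 0+7+1 = 8.
Sunday + 8 ≡ Monday — that's 2107's doomsday.
In December the doomsday date is Dec 12.
Dec 23 is 11 days after Dec 12; 11 mod 7 = 4, so Monday + 4 = Friday.
133 mod 7 = 0, so 133 days after a Friday is Friday + 0 = Friday.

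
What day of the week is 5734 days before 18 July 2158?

First find the weekday of Jul 18, 2158. Doomsday rule: the anchor day for the 2100s is Sunday. For year 58: 58÷12 = 4 r 10, and 10÷4 = 2, so 4+10+2 = 16.
Sunday + 16 ≡ Tuesday — that's 2158's doomsday.
In July the doomsday date is Jul 11.
Jul 18 is 7 days after Jul 11; 7 mod 7 = 0, so Tuesday + 0 = Tuesday.
5734 mod 7 = 1, so 5734 days before a Tuesday is Tuesday − 1 = Monday.

Monday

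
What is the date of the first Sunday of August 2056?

August 6, 2056

August 1, 2056 is a Tuesday.
The first Sunday is therefore August 6 (5 days later).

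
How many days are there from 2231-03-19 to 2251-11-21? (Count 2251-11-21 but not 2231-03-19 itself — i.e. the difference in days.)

7552

Mar 19, 2231 → Mar 19, 2232: 366 days (Feb 29, 2232 is in that span).
Mar 19, 2232 → Mar 19, 2233: 365 days.
Mar 19, 2233 → Mar 19, 2234: 365 days.
Mar 19, 2234 → Mar 19, 2235: 365 days.
Mar 19, 2235 → Mar 19, 2236: 366 days (Feb 29, 2236 is in that span).
Mar 19, 2236 → Mar 19, 2237: 365 days.
Mar 19, 2237 → Mar 19, 2238: 365 days.
Mar 19, 2238 → Mar 19, 2239: 365 days.
Mar 19, 2239 → Mar 19, 2240: 366 days (Feb 29, 2240 is in that span).
Mar 19, 2240 → Mar 19, 2241: 365 days.
Mar 19, 2241 → Mar 19, 2242: 365 days.
Mar 19, 2242 → Mar 19, 2243: 365 days.
Mar 19, 2243 → Mar 19, 2244: 366 days (Feb 29, 2244 is in that span).
Mar 19, 2244 → Mar 19, 2245: 365 days.
Mar 19, 2245 → Mar 19, 2246: 365 days.
Mar 19, 2246 → Mar 19, 2247: 365 days.
Mar 19, 2247 → Mar 19, 2248: 366 days (Feb 29, 2248 is in that span).
Mar 19, 2248 → Mar 19, 2249: 365 days.
Mar 19, 2249 → Mar 19, 2250: 365 days.
Mar 19, 2250 → Mar 19, 2251: 365 days.
Mar 19, 2251 → Apr 19, 2251: 31 days (March has 31).
Apr 19, 2251 → May 19, 2251: 30 days (April has 30).
May 19, 2251 → Jun 19, 2251: 31 days (May has 31).
Jun 19, 2251 → Jul 19, 2251: 30 days (June has 30).
Jul 19, 2251 → Aug 19, 2251: 31 days (July has 31).
Aug 19, 2251 → Sep 19, 2251: 31 days (August has 31).
Sep 19, 2251 → Oct 19, 2251: 30 days (September has 30).
Oct 19, 2251 → Nov 19, 2251: 31 days (October has 31).
Nov 19, 2251 → Nov 21, 2251: 2 days.
Total: 7552 days.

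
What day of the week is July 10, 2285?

Friday

Doomsday rule: the anchor day for the 2200s is Friday. For year 85: 85÷12 = 7 r 1, and 1÷4 = 0, so 7+1+0 = 8.
Friday + 8 ≡ Saturday — that's 2285's doomsday.
In July the doomsday date is Jul 11.
Jul 10 is 1 day before Jul 11; 1 mod 7 = 1, so Saturday − 1 = Friday.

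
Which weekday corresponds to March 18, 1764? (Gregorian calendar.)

Doomsday rule: the anchor day for the 1700s is Sunday. For year 64: 64÷12 = 5 r 4, and 4÷4 = 1, so 5+4+1 = 10.
Sunday + 10 ≡ Wednesday — that's 1764's doomsday.
In March the doomsday date is Mar 14.
Mar 18 is 4 days after Mar 14; 4 mod 7 = 4, so Wednesday + 4 = Sunday.

Sunday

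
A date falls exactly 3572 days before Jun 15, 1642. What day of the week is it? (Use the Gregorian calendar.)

Jun 15, 1642 is a Sunday.
3572 mod 7 = 2, so 3572 days before a Sunday is Sunday − 2 = Friday.

Friday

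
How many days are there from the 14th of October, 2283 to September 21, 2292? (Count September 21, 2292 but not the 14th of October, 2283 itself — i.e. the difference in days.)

3265

Oct 14, 2283 → Oct 14, 2284: 366 days (Feb 29, 2284 is in that span).
Oct 14, 2284 → Oct 14, 2285: 365 days.
Oct 14, 2285 → Oct 14, 2286: 365 days.
Oct 14, 2286 → Oct 14, 2287: 365 days.
Oct 14, 2287 → Oct 14, 2288: 366 days (Feb 29, 2288 is in that span).
Oct 14, 2288 → Oct 14, 2289: 365 days.
Oct 14, 2289 → Oct 14, 2290: 365 days.
Oct 14, 2290 → Oct 14, 2291: 365 days.
Oct 14, 2291 → Nov 14, 2291: 31 days (October has 31).
Nov 14, 2291 → Dec 14, 2291: 30 days (November has 30).
Dec 14, 2291 → Jan 14, 2292: 31 days (December has 31).
Jan 14, 2292 → Feb 14, 2292: 31 days (January has 31).
Feb 14, 2292 → Mar 14, 2292: 29 days (February has 29).
Mar 14, 2292 → Apr 14, 2292: 31 days (March has 31).
Apr 14, 2292 → May 14, 2292: 30 days (April has 30).
May 14, 2292 → Jun 14, 2292: 31 days (May has 31).
Jun 14, 2292 → Jul 14, 2292: 30 days (June has 30).
Jul 14, 2292 → Aug 14, 2292: 31 days (July has 31).
Aug 14, 2292 → Sep 14, 2292: 31 days (August has 31).
Sep 14, 2292 → Sep 21, 2292: 7 days.
Total: 3265 days.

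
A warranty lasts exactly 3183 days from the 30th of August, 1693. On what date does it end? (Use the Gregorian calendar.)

+365 (one year) → Aug 30, 1694 (2818 left).
+365 (one year) → Aug 30, 1695 (2453 left).
+366 (one year; includes Feb 29, 1696) → Aug 30, 1696 (2087 left).
+365 (one year) → Aug 30, 1697 (1722 left).
+365 (one year) → Aug 30, 1698 (1357 left).
+365 (one year) → Aug 30, 1699 (992 left).
+365 (one year) → Aug 30, 1700 (627 left).
+365 (one year) → Aug 30, 1701 (262 left).
Aug has 31 days: +2 → Sep 1, 1701 (260 left).
Sep has 30 days: +30 → Oct 1, 1701 (230 left).
Oct has 31 days: +31 → Nov 1, 1701 (199 left).
Nov has 30 days: +30 → Dec 1, 1701 (169 left).
Dec has 31 days: +31 → Jan 1, 1702 (138 left).
Jan has 31 days: +31 → Feb 1, 1702 (107 left).
Feb has 28 days: +28 → Mar 1, 1702 (79 left).
Mar has 31 days: +31 → Apr 1, 1702 (48 left).
Apr has 30 days: +30 → May 1, 1702 (18 left).
+18 → May 19, 1702.

May 19, 1702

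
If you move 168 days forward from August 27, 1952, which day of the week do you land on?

Aug 27, 1952 is a Wednesday.
168 mod 7 = 0, so 168 days after a Wednesday is Wednesday + 0 = Wednesday.

Wednesday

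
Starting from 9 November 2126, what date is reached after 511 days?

April 3, 2128

+365 (one year) → Nov 9, 2127 (146 left).
Nov has 30 days: +22 → Dec 1, 2127 (124 left).
Dec has 31 days: +31 → Jan 1, 2128 (93 left).
Jan has 31 days: +31 → Feb 1, 2128 (62 left).
Feb has 29 days: +29 → Mar 1, 2128 (33 left).
Mar has 31 days: +31 → Apr 1, 2128 (2 left).
+2 → Apr 3, 2128.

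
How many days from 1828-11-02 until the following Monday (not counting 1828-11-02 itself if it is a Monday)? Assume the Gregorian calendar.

1

Nov 2, 1828 is a Sunday.
From Sunday to the next Monday is 1 day.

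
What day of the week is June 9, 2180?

Friday

January 1, 2180 is a Saturday.
Jan 1, 2180 → Feb 1, 2180: 31 days (January has 31).
Feb 1, 2180 → Mar 1, 2180: 29 days (February has 29).
Mar 1, 2180 → Apr 1, 2180: 31 days (March has 31).
Apr 1, 2180 → May 1, 2180: 30 days (April has 30).
May 1, 2180 → Jun 1, 2180: 31 days (May has 31).
Jun 1, 2180 → Jun 9, 2180: 8 days.
Total: 160 days.
160 mod 7 = 6, so Saturday + 6 = Friday.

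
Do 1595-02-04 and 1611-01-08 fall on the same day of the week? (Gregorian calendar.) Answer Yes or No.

Yes

From Feb 4, 1595 to Jan 8, 1611 is 5817 days.
5817 mod 7 = 0, so they are the same weekday.
(Feb 4, 1595 is a Saturday; Jan 8, 1611 is a Saturday.)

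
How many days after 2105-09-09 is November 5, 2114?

Sep 9, 2105 → Sep 9, 2106: 365 days.
Sep 9, 2106 → Sep 9, 2107: 365 days.
Sep 9, 2107 → Sep 9, 2108: 366 days (Feb 29, 2108 is in that span).
Sep 9, 2108 → Sep 9, 2109: 365 days.
Sep 9, 2109 → Sep 9, 2110: 365 days.
Sep 9, 2110 → Sep 9, 2111: 365 days.
Sep 9, 2111 → Sep 9, 2112: 366 days (Feb 29, 2112 is in that span).
Sep 9, 2112 → Sep 9, 2113: 365 days.
Sep 9, 2113 → Sep 9, 2114: 365 days.
Sep 9, 2114 → Oct 9, 2114: 30 days (September has 30).
Oct 9, 2114 → Nov 5, 2114: 27 days.
Total: 3344 days.

3344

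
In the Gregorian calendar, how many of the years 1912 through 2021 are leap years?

Multiples of 4 in [1912,2021]: 28.
Of those, multiples of 100: 1 (not leap unless ÷400).
Multiples of 400: 1.
Leap years = 28 − 1 + 1 = 28.

28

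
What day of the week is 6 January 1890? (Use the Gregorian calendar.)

Doomsday rule: the anchor day for the 1800s is Friday. For year 90: 90÷12 = 7 r 6, and 6÷4 = 1, so 7+6+1 = 14.
Friday + 14 ≡ Friday — that's 1890's doomsday.
In January the doomsday date is Jan 3 (1890 is not a leap year).
Jan 6 is 3 days after Jan 3; 3 mod 7 = 3, so Friday + 3 = Monday.

Monday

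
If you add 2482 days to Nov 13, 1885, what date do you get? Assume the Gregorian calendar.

August 30, 1892

+365 (one year) → Nov 13, 1886 (2117 left).
+365 (one year) → Nov 13, 1887 (1752 left).
+366 (one year; includes Feb 29, 1888) → Nov 13, 1888 (1386 left).
+365 (one year) → Nov 13, 1889 (1021 left).
+365 (one year) → Nov 13, 1890 (656 left).
+365 (one year) → Nov 13, 1891 (291 left).
Nov has 30 days: +18 → Dec 1, 1891 (273 left).
Dec has 31 days: +31 → Jan 1, 1892 (242 left).
Jan has 31 days: +31 → Feb 1, 1892 (211 left).
Feb has 29 days: +29 → Mar 1, 1892 (182 left).
Mar has 31 days: +31 → Apr 1, 1892 (151 left).
Apr has 30 days: +30 → May 1, 1892 (121 left).
May has 31 days: +31 → Jun 1, 1892 (90 left).
Jun has 30 days: +30 → Jul 1, 1892 (60 left).
Jul has 31 days: +31 → Aug 1, 1892 (29 left).
+29 → Aug 30, 1892.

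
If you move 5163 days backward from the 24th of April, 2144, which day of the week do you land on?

Monday

First find the weekday of Apr 24, 2144. Doomsday rule: the anchor day for the 2100s is Sunday. For year 44: 44÷12 = 3 r 8, and 8÷4 = 2, so 3+8+2 = 13.
Sunday + 13 ≡ Saturday — that's 2144's doomsday.
In April the doomsday date is Apr 4.
Apr 24 is 20 days after Apr 4; 20 mod 7 = 6, so Saturday + 6 = Friday.
5163 mod 7 = 4, so 5163 days before a Friday is Friday − 4 = Monday.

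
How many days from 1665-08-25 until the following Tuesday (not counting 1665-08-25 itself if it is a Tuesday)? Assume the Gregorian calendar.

7

Aug 25, 1665 is a Tuesday.
From Tuesday to the next Tuesday is 7 days.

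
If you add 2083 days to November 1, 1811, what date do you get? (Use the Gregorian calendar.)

+366 (one year; includes Feb 29, 1812) → Nov 1, 1812 (1717 left).
+365 (one year) → Nov 1, 1813 (1352 left).
+365 (one year) → Nov 1, 1814 (987 left).
+365 (one year) → Nov 1, 1815 (622 left).
+366 (one year; includes Feb 29, 1816) → Nov 1, 1816 (256 left).
Nov has 30 days: +30 → Dec 1, 1816 (226 left).
Dec has 31 days: +31 → Jan 1, 1817 (195 left).
Jan has 31 days: +31 → Feb 1, 1817 (164 left).
Feb has 28 days: +28 → Mar 1, 1817 (136 left).
Mar has 31 days: +31 → Apr 1, 1817 (105 left).
Apr has 30 days: +30 → May 1, 1817 (75 left).
May has 31 days: +31 → Jun 1, 1817 (44 left).
Jun has 30 days: +30 → Jul 1, 1817 (14 left).
+14 → Jul 15, 1817.

July 15, 1817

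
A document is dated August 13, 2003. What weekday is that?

Doomsday rule: the anchor day for the 2000s is Tuesday. For year 03: 3÷12 = 0 r 3, and 3÷4 = 0, so 0+3+0 = 3.
Tuesday + 3 ≡ Friday — that's 2003's doomsday.
In August the doomsday date is Aug 8.
Aug 13 is 5 days after Aug 8; 5 mod 7 = 5, so Friday + 5 = Wednesday.

Wednesday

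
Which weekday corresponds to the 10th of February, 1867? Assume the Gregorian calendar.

Doomsday rule: the anchor day for the 1800s is Friday. For year 67: 67÷12 = 5 r 7, and 7÷4 = 1, so 5+7+1 = 13.
Friday + 13 ≡ Thursday — that's 1867's doomsday.
In February the doomsday date is Feb 28 (1867 is not a leap year).
Feb 10 is 18 days before Feb 28; 18 mod 7 = 4, so Thursday − 4 = Sunday.

Sunday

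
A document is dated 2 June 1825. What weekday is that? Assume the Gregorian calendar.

Thursday

Doomsday rule: the anchor day for the 1800s is Friday. For year 25: 25÷12 = 2 r 1, and 1÷4 = 0, so 2+1+0 = 3.
Friday + 3 ≡ Monday — that's 1825's doomsday.
In June the doomsday date is Jun 6.
Jun 2 is 4 days before Jun 6; 4 mod 7 = 4, so Monday − 4 = Thursday.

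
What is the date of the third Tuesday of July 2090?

July 18, 2090

July 1, 2090 is a Saturday.
The first Tuesday is therefore July 4 (3 days later).
The third Tuesday is 4 + 2×7 = July 18.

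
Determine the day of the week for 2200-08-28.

Thursday

Doomsday rule: the anchor day for the 2200s is Friday. For year 00: 0÷12 = 0 r 0, and 0÷4 = 0, so 0+0+0 = 0.
Friday + 0 ≡ Friday — that's 2200's doomsday.
In August the doomsday date is Aug 8.
Aug 28 is 20 days after Aug 8; 20 mod 7 = 6, so Friday + 6 = Thursday.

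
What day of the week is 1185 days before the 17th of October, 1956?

Oct 17, 1956 is a Wednesday.
1185 mod 7 = 2, so 1185 days before a Wednesday is Wednesday − 2 = Monday.

Monday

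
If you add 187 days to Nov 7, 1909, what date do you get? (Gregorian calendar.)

May 13, 1910

Nov has 30 days: +24 → Dec 1, 1909 (163 left).
Dec has 31 days: +31 → Jan 1, 1910 (132 left).
Jan has 31 days: +31 → Feb 1, 1910 (101 left).
Feb has 28 days: +28 → Mar 1, 1910 (73 left).
Mar has 31 days: +31 → Apr 1, 1910 (42 left).
Apr has 30 days: +30 → May 1, 1910 (12 left).
+12 → May 13, 1910.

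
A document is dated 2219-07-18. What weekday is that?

Sunday

Doomsday rule: the anchor day for the 2200s is Friday. For year 19: 19÷12 = 1 r 7, and 7÷4 = 1, so 1+7+1 = 9.
Friday + 9 ≡ Sunday — that's 2219's doomsday.
In July the doomsday date is Jul 11.
Jul 18 is 7 days after Jul 11; 7 mod 7 = 0, so Sunday + 0 = Sunday.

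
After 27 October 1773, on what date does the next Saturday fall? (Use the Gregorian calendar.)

October 30, 1773

Oct 27, 1773 is a Wednesday.
From Wednesday to the next Saturday is 3 days.
Oct 27, 1773 + 3 = Oct 30, 1773.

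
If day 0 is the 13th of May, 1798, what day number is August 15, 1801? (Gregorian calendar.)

1189

May 13, 1798 → May 13, 1799: 365 days.
May 13, 1799 → May 13, 1800: 365 days.
May 13, 1800 → May 13, 1801: 365 days.
May 13, 1801 → Jun 13, 1801: 31 days (May has 31).
Jun 13, 1801 → Jul 13, 1801: 30 days (June has 30).
Jul 13, 1801 → Aug 13, 1801: 31 days (July has 31).
Aug 13, 1801 → Aug 15, 1801: 2 days.
Total: 1189 days.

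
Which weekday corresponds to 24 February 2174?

Doomsday rule: the anchor day for the 2100s is Sunday. For year 74: 74÷12 = 6 r 2, and 2÷4 = 0, so 6+2+0 = 8.
Sunday + 8 ≡ Monday — that's 2174's doomsday.
In February the doomsday date is Feb 28 (2174 is not a leap year).
Feb 24 is 4 days before Feb 28; 4 mod 7 = 4, so Monday − 4 = Thursday.

Thursday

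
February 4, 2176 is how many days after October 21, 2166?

Oct 21, 2166 → Oct 21, 2167: 365 days.
Oct 21, 2167 → Oct 21, 2168: 366 days (Feb 29, 2168 is in that span).
Oct 21, 2168 → Oct 21, 2169: 365 days.
Oct 21, 2169 → Oct 21, 2170: 365 days.
Oct 21, 2170 → Oct 21, 2171: 365 days.
Oct 21, 2171 → Oct 21, 2172: 366 days (Feb 29, 2172 is in that span).
Oct 21, 2172 → Oct 21, 2173: 365 days.
Oct 21, 2173 → Oct 21, 2174: 365 days.
Oct 21, 2174 → Oct 21, 2175: 365 days.
Oct 21, 2175 → Nov 21, 2175: 31 days (October has 31).
Nov 21, 2175 → Dec 21, 2175: 30 days (November has 30).
Dec 21, 2175 → Jan 21, 2176: 31 days (December has 31).
Jan 21, 2176 → Feb 4, 2176: 14 days.
Total: 3393 days.

3393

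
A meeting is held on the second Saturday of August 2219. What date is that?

August 1, 2219 is a Sunday.
The first Saturday is therefore August 7 (6 days later).
The second Saturday is 7 + 1×7 = August 14.

August 14, 2219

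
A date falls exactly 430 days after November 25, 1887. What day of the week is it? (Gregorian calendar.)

Monday

First find the weekday of Nov 25, 1887. Doomsday rule: the anchor day for the 1800s is Friday. For year 87: 87÷12 = 7 r 3, and 3÷4 = 0, so 7+3+0 = 10.
Friday + 10 ≡ Monday — that's 1887's doomsday.
In November the doomsday date is Nov 7.
Nov 25 is 18 days after Nov 7; 18 mod 7 = 4, so Monday + 4 = Friday.
430 mod 7 = 3, so 430 days after a Friday is Friday + 3 = Monday.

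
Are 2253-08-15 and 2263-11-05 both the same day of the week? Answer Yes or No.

From Aug 15, 2253 to Nov 5, 2263 is 3734 days.
3734 mod 7 = 3, so they are different weekdays.
(Aug 15, 2253 is a Monday; Nov 5, 2263 is a Thursday.)

No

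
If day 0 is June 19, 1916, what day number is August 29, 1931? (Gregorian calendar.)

5549

Jun 19, 1916 → Jun 19, 1917: 365 days.
Jun 19, 1917 → Jun 19, 1918: 365 days.
Jun 19, 1918 → Jun 19, 1919: 365 days.
Jun 19, 1919 → Jun 19, 1920: 366 days (Feb 29, 1920 is in that span).
Jun 19, 1920 → Jun 19, 1921: 365 days.
Jun 19, 1921 → Jun 19, 1922: 365 days.
Jun 19, 1922 → Jun 19, 1923: 365 days.
Jun 19, 1923 → Jun 19, 1924: 366 days (Feb 29, 1924 is in that span).
Jun 19, 1924 → Jun 19, 1925: 365 days.
Jun 19, 1925 → Jun 19, 1926: 365 days.
Jun 19, 1926 → Jun 19, 1927: 365 days.
Jun 19, 1927 → Jun 19, 1928: 366 days (Feb 29, 1928 is in that span).
Jun 19, 1928 → Jun 19, 1929: 365 days.
Jun 19, 1929 → Jun 19, 1930: 365 days.
Jun 19, 1930 → Jun 19, 1931: 365 days.
Jun 19, 1931 → Jul 19, 1931: 30 days (June has 30).
Jul 19, 1931 → Aug 19, 1931: 31 days (July has 31).
Aug 19, 1931 → Aug 29, 1931: 10 days.
Total: 5549 days.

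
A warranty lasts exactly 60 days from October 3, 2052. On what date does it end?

December 2, 2052

Oct has 31 days: +29 → Nov 1, 2052 (31 left).
Nov has 30 days: +30 → Dec 1, 2052 (1 left).
+1 → Dec 2, 2052.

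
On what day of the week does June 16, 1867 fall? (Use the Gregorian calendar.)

Sunday

Doomsday rule: the anchor day for the 1800s is Friday. For year 67: 67÷12 = 5 r 7, and 7÷4 = 1, so 5+7+1 = 13.
Friday + 13 ≡ Thursday — that's 1867's doomsday.
In June the doomsday date is Jun 6.
Jun 16 is 10 days after Jun 6; 10 mod 7 = 3, so Thursday + 3 = Sunday.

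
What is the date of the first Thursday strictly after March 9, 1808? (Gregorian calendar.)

Mar 9, 1808 is a Wednesday.
From Wednesday to the next Thursday is 1 day.
Mar 9, 1808 + 1 = Mar 10, 1808.

March 10, 1808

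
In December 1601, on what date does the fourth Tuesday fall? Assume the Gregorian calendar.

December 25, 1601

December 1, 1601 is a Saturday.
The first Tuesday is therefore December 4 (3 days later).
The fourth Tuesday is 4 + 3×7 = December 25.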